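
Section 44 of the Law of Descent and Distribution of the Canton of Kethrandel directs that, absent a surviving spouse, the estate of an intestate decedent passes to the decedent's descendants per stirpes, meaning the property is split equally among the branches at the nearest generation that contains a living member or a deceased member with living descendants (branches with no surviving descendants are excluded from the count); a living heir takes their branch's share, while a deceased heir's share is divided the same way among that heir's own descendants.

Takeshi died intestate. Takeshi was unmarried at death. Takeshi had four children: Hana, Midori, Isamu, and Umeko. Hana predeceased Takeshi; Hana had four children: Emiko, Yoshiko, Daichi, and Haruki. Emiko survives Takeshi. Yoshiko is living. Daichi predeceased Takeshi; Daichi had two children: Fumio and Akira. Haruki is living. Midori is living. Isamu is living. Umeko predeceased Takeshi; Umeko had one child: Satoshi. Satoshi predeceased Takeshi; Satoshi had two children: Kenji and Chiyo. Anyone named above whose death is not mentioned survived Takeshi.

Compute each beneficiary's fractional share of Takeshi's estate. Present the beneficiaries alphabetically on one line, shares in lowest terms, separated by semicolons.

Akira 1/32; Chiyo 1/8; Emiko 1/16; Fumio 1/32; Haruki 1/16; Isamu 1/4; Kenji 1/8; Midori 1/4; Yoshiko 1/16

There is no surviving spouse, so the entire estate passes to Takeshi's descendants per stirpes.
The estate is divided into 4 equal shares of 1/4 among Hana, Midori, Isamu, Umeko.
Hana predeceased; the 1/4 allotted to Hana's branch passes to Hana's issue by representation.
The 1/4 is divided into 4 equal shares of 1/16 among Emiko, Yoshiko, Daichi, Haruki.
Emiko is living and takes 1/16.
Yoshiko is living and takes 1/16.
Daichi predeceased; the 1/16 allotted to Daichi's branch passes to Daichi's issue by representation.
The 1/16 is divided into 2 equal shares of 1/32 among Fumio, Akira.
Fumio is living and takes 1/32.
Akira is living and takes 1/32.
Haruki is living and takes 1/16.
Midori is living and takes 1/4.
Isamu is living and takes 1/4.
Umeko predeceased; the 1/4 allotted to Umeko's branch passes to Umeko's issue by representation.
Satoshi's line is the sole branch at this level, so the full 1/4 passes to Satoshi's issue by representation.
The 1/4 is divided into 2 equal shares of 1/8 among Kenji, Chiyo.
Kenji is living and takes 1/8.
Chiyo is living and takes 1/8.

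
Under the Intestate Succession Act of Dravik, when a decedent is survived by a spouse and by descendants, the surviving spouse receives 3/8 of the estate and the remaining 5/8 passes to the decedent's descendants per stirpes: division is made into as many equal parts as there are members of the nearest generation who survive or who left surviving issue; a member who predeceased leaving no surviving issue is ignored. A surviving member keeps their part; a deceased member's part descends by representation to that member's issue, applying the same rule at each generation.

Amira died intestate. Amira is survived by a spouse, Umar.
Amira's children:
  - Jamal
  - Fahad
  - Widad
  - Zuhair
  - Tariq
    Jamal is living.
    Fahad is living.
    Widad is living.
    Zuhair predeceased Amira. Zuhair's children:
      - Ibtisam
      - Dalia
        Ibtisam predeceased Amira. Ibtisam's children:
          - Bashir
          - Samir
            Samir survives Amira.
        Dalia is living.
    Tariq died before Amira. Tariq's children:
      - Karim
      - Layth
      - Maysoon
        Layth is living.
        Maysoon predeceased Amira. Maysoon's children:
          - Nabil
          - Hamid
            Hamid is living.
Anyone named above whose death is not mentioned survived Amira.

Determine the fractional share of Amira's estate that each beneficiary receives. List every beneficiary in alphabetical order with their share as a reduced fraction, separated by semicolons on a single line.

Umar, as surviving spouse, takes 3/8.
The remaining 5/8 passes to Amira's descendants per stirpes.
The 5/8 is divided into 5 equal shares of 1/8 among Jamal, Fahad, Widad, Zuhair, Tariq.
Jamal is living and takes 1/8.
Fahad is living and takes 1/8.
Widad is living and takes 1/8.
Zuhair predeceased; the 1/8 allotted to Zuhair's branch passes to Zuhair's issue by representation.
The 1/8 is divided into 2 equal shares of 1/16 among Ibtisam, Dalia.
Ibtisam predeceased; the 1/16 allotted to Ibtisam's branch passes to Ibtisam's issue by representation.
The 1/16 is divided into 2 equal shares of 1/32 among Bashir, Samir.
Bashir is living and takes 1/32.
Samir is living and takes 1/32.
Dalia is living and takes 1/16.
Tariq predeceased; the 1/8 allotted to Tariq's branch passes to Tariq's issue by representation.
The 1/8 is divided into 3 equal shares of 1/24 among Karim, Layth, Maysoon.
Karim is living and takes 1/24.
Layth is living and takes 1/24.
Maysoon predeceased; the 1/24 allotted to Maysoon's branch passes to Maysoon's issue by representation.
The 1/24 is divided into 2 equal shares of 1/48 among Nabil, Hamid.
Nabil is living and takes 1/48.
Hamid is living and takes 1/48.

Bashir 1/32; Dalia 1/16; Fahad 1/8; Hamid 1/48; Jamal 1/8; Karim 1/24; Layth 1/24; Nabil 1/48; Samir 1/32; Umar 3/8; Widad 1/8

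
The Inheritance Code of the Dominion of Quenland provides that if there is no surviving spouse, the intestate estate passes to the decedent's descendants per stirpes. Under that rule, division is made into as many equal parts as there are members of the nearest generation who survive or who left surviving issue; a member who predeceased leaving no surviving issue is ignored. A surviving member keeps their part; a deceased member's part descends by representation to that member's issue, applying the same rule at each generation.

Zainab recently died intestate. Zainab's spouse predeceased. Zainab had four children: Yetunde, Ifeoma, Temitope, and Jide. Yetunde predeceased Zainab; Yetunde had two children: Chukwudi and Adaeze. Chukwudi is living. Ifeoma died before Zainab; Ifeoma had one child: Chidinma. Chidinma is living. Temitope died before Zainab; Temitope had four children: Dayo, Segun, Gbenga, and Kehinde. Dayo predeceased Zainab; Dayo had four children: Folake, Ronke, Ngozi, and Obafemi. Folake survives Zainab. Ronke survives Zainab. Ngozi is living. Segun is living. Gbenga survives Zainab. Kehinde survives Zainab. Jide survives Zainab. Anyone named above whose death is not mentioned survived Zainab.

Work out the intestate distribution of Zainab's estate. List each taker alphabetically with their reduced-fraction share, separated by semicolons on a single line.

Adaeze 1/8; Chidinma 1/4; Chukwudi 1/8; Folake 1/64; Gbenga 1/16; Jide 1/4; Kehinde 1/16; Ngozi 1/64; Obafemi 1/64; Ronke 1/64; Segun 1/16

There is no surviving spouse, so the entire estate passes to Zainab's descendants per stirpes.
The estate is divided into 4 equal shares of 1/4 among Yetunde, Ifeoma, Temitope, Jide.
Yetunde predeceased; the 1/4 allotted to Yetunde's branch passes to Yetunde's issue by representation.
The 1/4 is divided into 2 equal shares of 1/8 among Chukwudi, Adaeze.
Chukwudi is living and takes 1/8.
Adaeze is living and takes 1/8.
Ifeoma predeceased; the 1/4 allotted to Ifeoma's branch passes to Ifeoma's issue by representation.
Chidinma is the sole taker at this level and receives the full 1/4.
Temitope predeceased; the 1/4 allotted to Temitope's branch passes to Temitope's issue by representation.
The 1/4 is divided into 4 equal shares of 1/16 among Dayo, Segun, Gbenga, Kehinde.
Dayo predeceased; the 1/16 allotted to Dayo's branch passes to Dayo's issue by representation.
The 1/16 is divided into 4 equal shares of 1/64 among Folake, Ronke, Ngozi, Obafemi.
Folake is living and takes 1/64.
Ronke is living and takes 1/64.
Ngozi is living and takes 1/64.
Obafemi is living and takes 1/64.
Segun is living and takes 1/16.
Gbenga is living and takes 1/16.
Kehinde is living and takes 1/16.
Jide is living and takes 1/4.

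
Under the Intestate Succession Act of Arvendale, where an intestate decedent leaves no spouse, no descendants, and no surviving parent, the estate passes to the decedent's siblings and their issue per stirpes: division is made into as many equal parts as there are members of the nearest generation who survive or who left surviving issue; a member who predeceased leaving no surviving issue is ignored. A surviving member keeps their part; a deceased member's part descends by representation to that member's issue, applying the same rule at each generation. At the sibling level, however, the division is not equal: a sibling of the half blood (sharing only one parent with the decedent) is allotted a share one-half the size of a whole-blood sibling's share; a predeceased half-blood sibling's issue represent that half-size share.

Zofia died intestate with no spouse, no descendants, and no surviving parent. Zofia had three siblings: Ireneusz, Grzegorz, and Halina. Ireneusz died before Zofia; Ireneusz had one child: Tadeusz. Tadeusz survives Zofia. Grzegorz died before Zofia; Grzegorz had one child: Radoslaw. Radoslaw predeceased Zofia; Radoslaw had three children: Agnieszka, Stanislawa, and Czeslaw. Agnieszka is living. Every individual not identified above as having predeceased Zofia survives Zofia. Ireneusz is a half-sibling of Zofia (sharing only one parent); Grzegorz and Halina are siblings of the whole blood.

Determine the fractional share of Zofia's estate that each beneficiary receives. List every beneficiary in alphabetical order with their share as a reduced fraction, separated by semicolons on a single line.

Agnieszka 2/15; Czeslaw 2/15; Halina 2/5; Stanislawa 2/15; Tadeusz 1/5

No spouse, descendants, or parent survives, so the estate passes to Zofia's siblings per stirpes.
Half-blood siblings count for one-half the weight of whole-blood siblings at the initial division.
Dividing 1 in proportion to weights (total weight 5/2): Ireneusz (weight 1/2) → 1/5; Grzegorz (weight 1) → 2/5; Halina (weight 1) → 2/5.
Ireneusz predeceased; the 1/5 allotted to Ireneusz's branch passes to Ireneusz's issue by representation.
Tadeusz is the sole taker at this level and receives the full 1/5.
Grzegorz predeceased; the 2/5 allotted to Grzegorz's branch passes to Grzegorz's issue by representation.
Radoslaw's line is the sole branch at this level, so the full 2/5 passes to Radoslaw's issue by representation.
The 2/5 is divided into 3 equal shares of 2/15 among Agnieszka, Stanislawa, Czeslaw.
Agnieszka is living and takes 2/15.
Stanislawa is living and takes 2/15.
Czeslaw is living and takes 2/15.
Halina is living and takes 2/5.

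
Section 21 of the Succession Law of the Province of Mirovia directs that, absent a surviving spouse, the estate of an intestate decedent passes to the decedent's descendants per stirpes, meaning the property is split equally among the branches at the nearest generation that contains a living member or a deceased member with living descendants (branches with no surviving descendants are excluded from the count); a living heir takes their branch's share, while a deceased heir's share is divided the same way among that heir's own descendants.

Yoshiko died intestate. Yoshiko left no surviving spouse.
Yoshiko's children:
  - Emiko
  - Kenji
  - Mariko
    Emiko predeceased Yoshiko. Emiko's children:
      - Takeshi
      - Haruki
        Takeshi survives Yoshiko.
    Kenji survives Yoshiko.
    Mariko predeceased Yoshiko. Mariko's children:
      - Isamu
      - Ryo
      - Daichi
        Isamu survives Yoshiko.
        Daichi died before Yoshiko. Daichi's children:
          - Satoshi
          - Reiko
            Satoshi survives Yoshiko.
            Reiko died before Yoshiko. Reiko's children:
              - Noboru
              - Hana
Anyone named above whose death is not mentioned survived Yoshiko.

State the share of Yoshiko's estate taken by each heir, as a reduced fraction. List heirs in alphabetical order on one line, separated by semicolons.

Hana 1/36; Haruki 1/6; Isamu 1/9; Kenji 1/3; Noboru 1/36; Ryo 1/9; Satoshi 1/18; Takeshi 1/6

There is no surviving spouse, so the entire estate passes to Yoshiko's descendants per stirpes.
The estate is divided into 3 equal shares of 1/3 among Emiko, Kenji, Mariko.
Emiko predeceased; the 1/3 allotted to Emiko's branch passes to Emiko's issue by representation.
The 1/3 is divided into 2 equal shares of 1/6 among Takeshi, Haruki.
Takeshi is living and takes 1/6.
Haruki is living and takes 1/6.
Kenji is living and takes 1/3.
Mariko predeceased; the 1/3 allotted to Mariko's branch passes to Mariko's issue by representation.
The 1/3 is divided into 3 equal shares of 1/9 among Isamu, Ryo, Daichi.
Isamu is living and takes 1/9.
Ryo is living and takes 1/9.
Daichi predeceased; the 1/9 allotted to Daichi's branch passes to Daichi's issue by representation.
The 1/9 is divided into 2 equal shares of 1/18 among Satoshi, Reiko.
Satoshi is living and takes 1/18.
Reiko predeceased; the 1/18 allotted to Reiko's branch passes to Reiko's issue by representation.
The 1/18 is divided into 2 equal shares of 1/36 among Noboru, Hana.
Noboru is living and takes 1/36.
Hana is living and takes 1/36.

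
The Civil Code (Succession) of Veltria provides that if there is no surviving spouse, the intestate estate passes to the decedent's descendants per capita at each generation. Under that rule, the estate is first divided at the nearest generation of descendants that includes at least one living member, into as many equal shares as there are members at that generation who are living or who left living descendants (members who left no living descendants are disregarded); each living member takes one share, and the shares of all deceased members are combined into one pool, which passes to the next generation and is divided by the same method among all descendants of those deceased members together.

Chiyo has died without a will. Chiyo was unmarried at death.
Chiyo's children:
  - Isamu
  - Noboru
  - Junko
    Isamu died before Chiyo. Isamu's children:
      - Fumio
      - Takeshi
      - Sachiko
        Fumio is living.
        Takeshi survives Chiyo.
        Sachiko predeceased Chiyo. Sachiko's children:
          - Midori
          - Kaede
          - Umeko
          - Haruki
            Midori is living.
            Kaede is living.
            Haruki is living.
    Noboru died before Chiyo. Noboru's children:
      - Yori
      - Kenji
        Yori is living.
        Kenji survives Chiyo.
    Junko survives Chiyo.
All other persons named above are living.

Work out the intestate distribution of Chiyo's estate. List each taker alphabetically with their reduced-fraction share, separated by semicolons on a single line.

There is no surviving spouse, so the entire estate passes to Chiyo's descendants per capita at each generation.
At generation 1 (Isamu, Noboru, Junko) there are 3 shares of (1)/3 = 1/3 each.
Living: Junko — each takes 1/3.
Deceased: Isamu and Noboru. Their combined 2/3 is pooled and carried to generation 2.
At generation 2 (Fumio, Takeshi, Sachiko, Yori, Kenji) there are 5 shares of (2/3)/5 = 2/15 each.
Living: Fumio, Takeshi, Yori, and Kenji — each takes 2/15.
Deceased: Sachiko. That 2/15 share is carried to generation 3.
At generation 3 (Midori, Kaede, Umeko, Haruki) there are 4 shares of (2/15)/4 = 1/30 each.
Living: Midori, Kaede, Umeko, and Haruki — each takes 1/30.

Fumio 2/15; Haruki 1/30; Junko 1/3; Kaede 1/30; Kenji 2/15; Midori 1/30; Takeshi 2/15; Umeko 1/30; Yori 2/15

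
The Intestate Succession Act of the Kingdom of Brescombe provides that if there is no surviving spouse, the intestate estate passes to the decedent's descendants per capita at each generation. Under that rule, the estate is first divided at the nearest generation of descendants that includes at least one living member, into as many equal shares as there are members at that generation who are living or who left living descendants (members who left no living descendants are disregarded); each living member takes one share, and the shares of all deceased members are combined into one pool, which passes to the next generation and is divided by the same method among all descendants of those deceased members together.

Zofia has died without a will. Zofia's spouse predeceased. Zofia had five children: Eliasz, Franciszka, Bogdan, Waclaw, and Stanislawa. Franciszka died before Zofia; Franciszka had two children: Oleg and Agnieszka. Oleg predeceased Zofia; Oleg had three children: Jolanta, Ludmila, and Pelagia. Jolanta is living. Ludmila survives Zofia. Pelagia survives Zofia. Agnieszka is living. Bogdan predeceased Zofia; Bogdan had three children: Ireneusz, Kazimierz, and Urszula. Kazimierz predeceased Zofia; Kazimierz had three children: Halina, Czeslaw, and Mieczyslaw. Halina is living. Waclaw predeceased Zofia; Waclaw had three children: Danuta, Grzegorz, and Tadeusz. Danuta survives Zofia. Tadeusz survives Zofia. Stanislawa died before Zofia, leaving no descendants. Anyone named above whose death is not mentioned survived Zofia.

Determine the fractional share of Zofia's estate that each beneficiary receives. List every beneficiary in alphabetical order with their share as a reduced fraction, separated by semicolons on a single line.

There is no surviving spouse, so the entire estate passes to Zofia's descendants per capita at each generation.
At generation 1 (Eliasz, Franciszka, Bogdan, Waclaw) there are 4 shares of (1)/4 = 1/4 each.
Living: Eliasz — each takes 1/4.
Deceased: Franciszka, Bogdan, and Waclaw. Their combined 3/4 is pooled and carried to generation 2.
At generation 2 (Oleg, Agnieszka, Ireneusz, Kazimierz, Urszula, Danuta, Grzegorz, Tadeusz) there are 8 shares of (3/4)/8 = 3/32 each.
Living: Agnieszka, Ireneusz, Urszula, Danuta, Grzegorz, and Tadeusz — each takes 3/32.
Deceased: Oleg and Kazimierz. Their combined 3/16 is pooled and carried to generation 3.
At generation 3 (Jolanta, Ludmila, Pelagia, Halina, Czeslaw, Mieczyslaw) there are 6 shares of (3/16)/6 = 1/32 each.
Living: Jolanta, Ludmila, Pelagia, Halina, Czeslaw, and Mieczyslaw — each takes 1/32.

Agnieszka 3/32; Czeslaw 1/32; Danuta 3/32; Eliasz 1/4; Grzegorz 3/32; Halina 1/32; Ireneusz 3/32; Jolanta 1/32; Ludmila 1/32; Mieczyslaw 1/32; Pelagia 1/32; Tadeusz 3/32; Urszula 3/32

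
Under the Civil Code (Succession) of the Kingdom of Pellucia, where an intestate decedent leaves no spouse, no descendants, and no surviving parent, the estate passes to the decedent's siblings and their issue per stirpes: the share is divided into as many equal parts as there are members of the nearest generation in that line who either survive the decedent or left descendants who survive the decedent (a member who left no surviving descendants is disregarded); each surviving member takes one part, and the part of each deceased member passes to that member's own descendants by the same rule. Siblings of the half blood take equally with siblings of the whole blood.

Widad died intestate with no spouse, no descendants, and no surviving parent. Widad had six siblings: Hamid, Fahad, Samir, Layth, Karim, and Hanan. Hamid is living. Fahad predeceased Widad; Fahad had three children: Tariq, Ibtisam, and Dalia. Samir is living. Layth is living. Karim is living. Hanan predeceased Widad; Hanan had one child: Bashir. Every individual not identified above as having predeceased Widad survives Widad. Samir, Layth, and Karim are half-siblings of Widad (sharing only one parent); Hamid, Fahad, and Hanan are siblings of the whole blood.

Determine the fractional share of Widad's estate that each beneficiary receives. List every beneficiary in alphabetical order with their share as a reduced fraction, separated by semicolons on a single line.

Bashir 1/6; Dalia 1/18; Hamid 1/6; Ibtisam 1/18; Karim 1/6; Layth 1/6; Samir 1/6; Tariq 1/18

No spouse, descendants, or parent survives, so the estate passes to Widad's siblings per stirpes.
Half-blood and whole-blood siblings take equally under the stated rule.
The estate is divided into 6 equal shares of 1/6 among Hamid, Fahad, Samir, Layth, Karim, Hanan.
Hamid is living and takes 1/6.
Fahad predeceased; the 1/6 allotted to Fahad's branch passes to Fahad's issue by representation.
The 1/6 is divided into 3 equal shares of 1/18 among Tariq, Ibtisam, Dalia.
Tariq is living and takes 1/18.
Ibtisam is living and takes 1/18.
Dalia is living and takes 1/18.
Samir is living and takes 1/6.
Layth is living and takes 1/6.
Karim is living and takes 1/6.
Hanan predeceased; the 1/6 allotted to Hanan's branch passes to Hanan's issue by representation.
Bashir is the sole taker at this level and receives the full 1/6.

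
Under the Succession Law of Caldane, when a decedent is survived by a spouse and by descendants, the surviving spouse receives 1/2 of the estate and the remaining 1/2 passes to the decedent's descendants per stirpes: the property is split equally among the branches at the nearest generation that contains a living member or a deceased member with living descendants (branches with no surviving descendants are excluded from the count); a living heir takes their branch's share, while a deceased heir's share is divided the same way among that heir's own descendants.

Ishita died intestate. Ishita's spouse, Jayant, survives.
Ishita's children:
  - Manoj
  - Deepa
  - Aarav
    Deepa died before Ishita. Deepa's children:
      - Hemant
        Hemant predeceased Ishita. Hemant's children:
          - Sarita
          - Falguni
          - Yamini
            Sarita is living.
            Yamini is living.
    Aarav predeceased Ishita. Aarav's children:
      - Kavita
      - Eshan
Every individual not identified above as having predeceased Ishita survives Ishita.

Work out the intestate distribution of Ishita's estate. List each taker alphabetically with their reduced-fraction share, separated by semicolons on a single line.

Eshan 1/12; Falguni 1/18; Jayant 1/2; Kavita 1/12; Manoj 1/6; Sarita 1/18; Yamini 1/18

Jayant, as surviving spouse, takes 1/2.
The remaining 1/2 passes to Ishita's descendants per stirpes.
The 1/2 is divided into 3 equal shares of 1/6 among Manoj, Deepa, Aarav.
Manoj is living and takes 1/6.
Deepa predeceased; the 1/6 allotted to Deepa's branch passes to Deepa's issue by representation.
Hemant's line is the sole branch at this level, so the full 1/6 passes to Hemant's issue by representation.
The 1/6 is divided into 3 equal shares of 1/18 among Sarita, Falguni, Yamini.
Sarita is living and takes 1/18.
Falguni is living and takes 1/18.
Yamini is living and takes 1/18.
Aarav predeceased; the 1/6 allotted to Aarav's branch passes to Aarav's issue by representation.
The 1/6 is divided into 2 equal shares of 1/12 among Kavita, Eshan.
Kavita is living and takes 1/12.
Eshan is living and takes 1/12.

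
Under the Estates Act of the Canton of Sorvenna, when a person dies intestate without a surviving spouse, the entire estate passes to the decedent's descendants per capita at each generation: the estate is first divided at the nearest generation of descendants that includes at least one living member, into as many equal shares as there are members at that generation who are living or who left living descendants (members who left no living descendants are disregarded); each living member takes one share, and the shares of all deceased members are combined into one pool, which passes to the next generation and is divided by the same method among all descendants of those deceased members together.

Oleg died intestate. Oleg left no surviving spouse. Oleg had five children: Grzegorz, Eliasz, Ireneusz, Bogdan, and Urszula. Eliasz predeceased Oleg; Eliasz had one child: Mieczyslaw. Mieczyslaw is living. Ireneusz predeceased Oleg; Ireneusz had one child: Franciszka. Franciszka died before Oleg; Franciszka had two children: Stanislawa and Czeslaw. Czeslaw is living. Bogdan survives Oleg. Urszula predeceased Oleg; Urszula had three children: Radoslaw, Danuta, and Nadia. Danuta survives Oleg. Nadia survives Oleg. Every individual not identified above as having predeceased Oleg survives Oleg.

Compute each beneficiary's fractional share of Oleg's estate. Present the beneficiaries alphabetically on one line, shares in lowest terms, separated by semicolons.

Bogdan 1/5; Czeslaw 3/50; Danuta 3/25; Grzegorz 1/5; Mieczyslaw 3/25; Nadia 3/25; Radoslaw 3/25; Stanislawa 3/50

There is no surviving spouse, so the entire estate passes to Oleg's descendants per capita at each generation.
At generation 1 (Grzegorz, Eliasz, Ireneusz, Bogdan, Urszula) there are 5 shares of (1)/5 = 1/5 each.
Living: Grzegorz and Bogdan — each takes 1/5.
Deceased: Eliasz, Ireneusz, and Urszula. Their combined 3/5 is pooled and carried to generation 2.
At generation 2 (Mieczyslaw, Franciszka, Radoslaw, Danuta, Nadia) there are 5 shares of (3/5)/5 = 3/25 each.
Living: Mieczyslaw, Radoslaw, Danuta, and Nadia — each takes 3/25.
Deceased: Franciszka. That 3/25 share is carried to generation 3.
At generation 3 (Stanislawa, Czeslaw) there are 2 shares of (3/25)/2 = 3/50 each.
Living: Stanislawa and Czeslaw — each takes 3/50.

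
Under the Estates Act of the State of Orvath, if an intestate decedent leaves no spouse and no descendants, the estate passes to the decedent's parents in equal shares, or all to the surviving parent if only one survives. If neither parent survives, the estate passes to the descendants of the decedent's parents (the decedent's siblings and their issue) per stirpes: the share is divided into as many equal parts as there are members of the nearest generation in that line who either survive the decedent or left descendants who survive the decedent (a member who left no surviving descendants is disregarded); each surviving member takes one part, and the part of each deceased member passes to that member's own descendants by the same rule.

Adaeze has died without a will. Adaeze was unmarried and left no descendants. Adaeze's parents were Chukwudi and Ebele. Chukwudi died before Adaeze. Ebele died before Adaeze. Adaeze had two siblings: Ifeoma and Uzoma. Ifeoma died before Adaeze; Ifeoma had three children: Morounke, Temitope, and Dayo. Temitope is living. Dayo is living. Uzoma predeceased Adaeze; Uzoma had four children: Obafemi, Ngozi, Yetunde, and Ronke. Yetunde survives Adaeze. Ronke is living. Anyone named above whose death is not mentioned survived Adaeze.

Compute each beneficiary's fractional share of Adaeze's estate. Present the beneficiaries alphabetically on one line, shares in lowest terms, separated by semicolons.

Neither parent survives and there are no descendants, so the estate passes to Adaeze's siblings and their issue per stirpes.
The estate is divided into 2 equal shares of 1/2 among Ifeoma, Uzoma.
Ifeoma predeceased; the 1/2 allotted to Ifeoma's branch passes to Ifeoma's issue by representation.
The 1/2 is divided into 3 equal shares of 1/6 among Morounke, Temitope, Dayo.
Morounke is living and takes 1/6.
Temitope is living and takes 1/6.
Dayo is living and takes 1/6.
Uzoma predeceased; the 1/2 allotted to Uzoma's branch passes to Uzoma's issue by representation.
The 1/2 is divided into 4 equal shares of 1/8 among Obafemi, Ngozi, Yetunde, Ronke.
Obafemi is living and takes 1/8.
Ngozi is living and takes 1/8.
Yetunde is living and takes 1/8.
Ronke is living and takes 1/8.

Dayo 1/6; Morounke 1/6; Ngozi 1/8; Obafemi 1/8; Ronke 1/8; Temitope 1/6; Yetunde 1/8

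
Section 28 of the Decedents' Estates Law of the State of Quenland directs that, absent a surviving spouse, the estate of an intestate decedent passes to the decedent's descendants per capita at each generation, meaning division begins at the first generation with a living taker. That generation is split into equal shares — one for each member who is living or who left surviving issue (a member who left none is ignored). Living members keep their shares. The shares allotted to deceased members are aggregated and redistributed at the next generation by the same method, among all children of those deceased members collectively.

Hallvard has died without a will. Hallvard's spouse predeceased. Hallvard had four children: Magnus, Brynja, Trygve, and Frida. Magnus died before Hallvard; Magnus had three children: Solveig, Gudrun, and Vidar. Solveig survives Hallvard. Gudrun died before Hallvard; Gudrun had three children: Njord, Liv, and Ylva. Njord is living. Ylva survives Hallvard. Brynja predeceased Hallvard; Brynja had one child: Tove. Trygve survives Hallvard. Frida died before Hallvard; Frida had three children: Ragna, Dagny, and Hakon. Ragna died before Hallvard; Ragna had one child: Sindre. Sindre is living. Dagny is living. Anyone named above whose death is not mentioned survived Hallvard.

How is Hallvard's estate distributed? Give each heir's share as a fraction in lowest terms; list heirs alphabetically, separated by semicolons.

Dagny 3/28; Hakon 3/28; Liv 3/56; Njord 3/56; Sindre 3/56; Solveig 3/28; Tove 3/28; Trygve 1/4; Vidar 3/28; Ylva 3/56

There is no surviving spouse, so the entire estate passes to Hallvard's descendants per capita at each generation.
At generation 1 (Magnus, Brynja, Trygve, Frida) there are 4 shares of (1)/4 = 1/4 each.
Living: Trygve — each takes 1/4.
Deceased: Magnus, Brynja, and Frida. Their combined 3/4 is pooled and carried to generation 2.
At generation 2 (Solveig, Gudrun, Vidar, Tove, Ragna, Dagny, Hakon) there are 7 shares of (3/4)/7 = 3/28 each.
Living: Solveig, Vidar, Tove, Dagny, and Hakon — each takes 3/28.
Deceased: Gudrun and Ragna. Their combined 3/14 is pooled and carried to generation 3.
At generation 3 (Njord, Liv, Ylva, Sindre) there are 4 shares of (3/14)/4 = 3/56 each.
Living: Njord, Liv, Ylva, and Sindre — each takes 3/56.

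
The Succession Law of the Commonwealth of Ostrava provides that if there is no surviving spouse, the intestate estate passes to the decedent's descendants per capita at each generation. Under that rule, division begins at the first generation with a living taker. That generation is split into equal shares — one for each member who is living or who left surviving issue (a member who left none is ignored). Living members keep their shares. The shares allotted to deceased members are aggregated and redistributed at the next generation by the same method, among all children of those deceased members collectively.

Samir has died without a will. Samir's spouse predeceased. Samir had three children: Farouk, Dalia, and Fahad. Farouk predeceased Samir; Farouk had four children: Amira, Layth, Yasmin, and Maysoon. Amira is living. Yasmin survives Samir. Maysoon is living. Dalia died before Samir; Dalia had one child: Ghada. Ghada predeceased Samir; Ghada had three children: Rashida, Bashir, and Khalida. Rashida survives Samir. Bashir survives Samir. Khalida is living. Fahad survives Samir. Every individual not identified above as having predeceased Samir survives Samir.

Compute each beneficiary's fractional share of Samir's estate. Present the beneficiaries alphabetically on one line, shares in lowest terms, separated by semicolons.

There is no surviving spouse, so the entire estate passes to Samir's descendants per capita at each generation.
At generation 1 (Farouk, Dalia, Fahad) there are 3 shares of (1)/3 = 1/3 each.
Living: Fahad — each takes 1/3.
Deceased: Farouk and Dalia. Their combined 2/3 is pooled and carried to generation 2.
At generation 2 (Amira, Layth, Yasmin, Maysoon, Ghada) there are 5 shares of (2/3)/5 = 2/15 each.
Living: Amira, Layth, Yasmin, and Maysoon — each takes 2/15.
Deceased: Ghada. That 2/15 share is carried to generation 3.
At generation 3 (Rashida, Bashir, Khalida) there are 3 shares of (2/15)/3 = 2/45 each.
Living: Rashida, Bashir, and Khalida — each takes 2/45.

Amira 2/15; Bashir 2/45; Fahad 1/3; Khalida 2/45; Layth 2/15; Maysoon 2/15; Rashida 2/45; Yasmin 2/15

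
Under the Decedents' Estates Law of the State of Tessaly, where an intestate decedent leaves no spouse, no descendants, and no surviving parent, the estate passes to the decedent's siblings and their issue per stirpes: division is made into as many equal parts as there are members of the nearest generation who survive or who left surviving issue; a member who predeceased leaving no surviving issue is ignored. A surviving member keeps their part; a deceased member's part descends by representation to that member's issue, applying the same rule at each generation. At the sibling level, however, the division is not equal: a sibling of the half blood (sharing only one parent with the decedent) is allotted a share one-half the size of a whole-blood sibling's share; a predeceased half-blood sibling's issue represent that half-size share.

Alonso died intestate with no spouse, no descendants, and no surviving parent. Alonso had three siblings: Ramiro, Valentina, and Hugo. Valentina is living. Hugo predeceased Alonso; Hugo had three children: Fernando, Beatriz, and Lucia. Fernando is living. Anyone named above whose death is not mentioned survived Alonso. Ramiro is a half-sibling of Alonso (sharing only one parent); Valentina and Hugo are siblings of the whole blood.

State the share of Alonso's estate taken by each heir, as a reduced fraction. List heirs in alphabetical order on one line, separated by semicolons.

Beatriz 2/15; Fernando 2/15; Lucia 2/15; Ramiro 1/5; Valentina 2/5

No spouse, descendants, or parent survives, so the estate passes to Alonso's siblings per stirpes.
Half-blood siblings count for one-half the weight of whole-blood siblings at the initial division.
Dividing 1 in proportion to weights (total weight 5/2): Ramiro (weight 1/2) → 1/5; Valentina (weight 1) → 2/5; Hugo (weight 1) → 2/5.
Ramiro is living and takes 1/5.
Valentina is living and takes 2/5.
Hugo predeceased; the 2/5 allotted to Hugo's branch passes to Hugo's issue by representation.
The 2/5 is divided into 3 equal shares of 2/15 among Fernando, Beatriz, Lucia.
Fernando is living and takes 2/15.
Beatriz is living and takes 2/15.
Lucia is living and takes 2/15.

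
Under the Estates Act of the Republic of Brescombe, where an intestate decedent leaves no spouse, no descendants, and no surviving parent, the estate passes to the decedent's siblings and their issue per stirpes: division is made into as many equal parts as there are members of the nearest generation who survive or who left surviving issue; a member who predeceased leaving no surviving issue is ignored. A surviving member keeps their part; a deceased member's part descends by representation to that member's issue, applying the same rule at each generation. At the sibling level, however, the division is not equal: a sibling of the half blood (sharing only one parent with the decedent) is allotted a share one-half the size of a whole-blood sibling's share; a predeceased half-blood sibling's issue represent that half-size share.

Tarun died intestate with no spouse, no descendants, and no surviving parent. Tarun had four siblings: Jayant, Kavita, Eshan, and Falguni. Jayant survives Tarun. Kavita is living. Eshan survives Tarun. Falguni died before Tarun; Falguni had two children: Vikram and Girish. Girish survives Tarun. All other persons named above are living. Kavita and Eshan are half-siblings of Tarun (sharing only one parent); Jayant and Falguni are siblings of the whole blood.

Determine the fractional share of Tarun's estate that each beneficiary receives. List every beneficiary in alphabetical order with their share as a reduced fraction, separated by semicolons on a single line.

No spouse, descendants, or parent survives, so the estate passes to Tarun's siblings per stirpes.
Half-blood siblings count for one-half the weight of whole-blood siblings at the initial division.
Dividing 1 in proportion to weights (total weight 3): Jayant (weight 1) → 1/3; Kavita (weight 1/2) → 1/6; Eshan (weight 1/2) → 1/6; Falguni (weight 1) → 1/3.
Jayant is living and takes 1/3.
Kavita is living and takes 1/6.
Eshan is living and takes 1/6.
Falguni predeceased; the 1/3 allotted to Falguni's branch passes to Falguni's issue by representation.
The 1/3 is divided into 2 equal shares of 1/6 among Vikram, Girish.
Vikram is living and takes 1/6.
Girish is living and takes 1/6.

Eshan 1/6; Girish 1/6; Jayant 1/3; Kavita 1/6; Vikram 1/6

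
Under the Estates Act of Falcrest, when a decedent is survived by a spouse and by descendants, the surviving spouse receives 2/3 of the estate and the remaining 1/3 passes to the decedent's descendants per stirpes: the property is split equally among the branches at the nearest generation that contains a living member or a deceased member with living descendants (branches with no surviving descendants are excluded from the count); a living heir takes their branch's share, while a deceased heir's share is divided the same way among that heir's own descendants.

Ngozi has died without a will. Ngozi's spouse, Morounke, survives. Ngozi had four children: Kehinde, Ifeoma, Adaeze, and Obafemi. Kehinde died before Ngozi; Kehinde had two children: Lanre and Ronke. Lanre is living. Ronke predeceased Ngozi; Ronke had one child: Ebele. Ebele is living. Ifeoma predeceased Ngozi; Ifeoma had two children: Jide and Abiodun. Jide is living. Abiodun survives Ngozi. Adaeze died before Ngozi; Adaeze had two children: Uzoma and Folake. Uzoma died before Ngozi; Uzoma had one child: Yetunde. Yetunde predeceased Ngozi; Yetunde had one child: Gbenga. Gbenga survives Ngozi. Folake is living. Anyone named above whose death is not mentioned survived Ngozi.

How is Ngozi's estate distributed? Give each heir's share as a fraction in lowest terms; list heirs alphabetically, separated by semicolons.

Morounke, as surviving spouse, takes 2/3.
The remaining 1/3 passes to Ngozi's descendants per stirpes.
The 1/3 is divided into 4 equal shares of 1/12 among Kehinde, Ifeoma, Adaeze, Obafemi.
Kehinde predeceased; the 1/12 allotted to Kehinde's branch passes to Kehinde's issue by representation.
The 1/12 is divided into 2 equal shares of 1/24 among Lanre, Ronke.
Lanre is living and takes 1/24.
Ronke predeceased; the 1/24 allotted to Ronke's branch passes to Ronke's issue by representation.
Ebele is the sole taker at this level and receives the full 1/24.
Ifeoma predeceased; the 1/12 allotted to Ifeoma's branch passes to Ifeoma's issue by representation.
The 1/12 is divided into 2 equal shares of 1/24 among Jide, Abiodun.
Jide is living and takes 1/24.
Abiodun is living and takes 1/24.
Adaeze predeceased; the 1/12 allotted to Adaeze's branch passes to Adaeze's issue by representation.
The 1/12 is divided into 2 equal shares of 1/24 among Uzoma, Folake.
Uzoma predeceased; the 1/24 allotted to Uzoma's branch passes to Uzoma's issue by representation.
Yetunde's line is the sole branch at this level, so the full 1/24 passes to Yetunde's issue by representation.
Gbenga is the sole taker at this level and receives the full 1/24.
Folake is living and takes 1/24.
Obafemi is living and takes 1/12.

Abiodun 1/24; Ebele 1/24; Folake 1/24; Gbenga 1/24; Jide 1/24; Lanre 1/24; Morounke 2/3; Obafemi 1/12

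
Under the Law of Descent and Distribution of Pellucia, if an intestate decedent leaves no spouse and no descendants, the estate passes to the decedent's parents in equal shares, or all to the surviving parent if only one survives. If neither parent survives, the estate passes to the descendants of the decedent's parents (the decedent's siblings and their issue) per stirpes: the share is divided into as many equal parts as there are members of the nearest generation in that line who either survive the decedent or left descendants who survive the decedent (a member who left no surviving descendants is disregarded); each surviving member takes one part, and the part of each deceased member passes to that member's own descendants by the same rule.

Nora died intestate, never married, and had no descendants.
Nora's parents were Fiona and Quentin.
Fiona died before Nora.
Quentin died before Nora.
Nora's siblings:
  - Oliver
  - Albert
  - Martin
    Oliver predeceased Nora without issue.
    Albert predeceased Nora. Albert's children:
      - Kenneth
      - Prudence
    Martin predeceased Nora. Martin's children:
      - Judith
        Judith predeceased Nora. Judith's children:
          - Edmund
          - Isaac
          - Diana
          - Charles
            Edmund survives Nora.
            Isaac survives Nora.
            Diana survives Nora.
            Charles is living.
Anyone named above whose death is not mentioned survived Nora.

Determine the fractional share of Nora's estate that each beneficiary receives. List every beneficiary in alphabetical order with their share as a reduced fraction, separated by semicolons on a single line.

Charles 1/8; Diana 1/8; Edmund 1/8; Isaac 1/8; Kenneth 1/4; Prudence 1/4

Neither parent survives and there are no descendants, so the estate passes to Nora's siblings and their issue per stirpes.
Oliver left no surviving issue, so that branch lapses and is disregarded.
The estate is divided into 2 equal shares of 1/2 among Albert, Martin.
Albert predeceased; the 1/2 allotted to Albert's branch passes to Albert's issue by representation.
The 1/2 is divided into 2 equal shares of 1/4 among Kenneth, Prudence.
Kenneth is living and takes 1/4.
Prudence is living and takes 1/4.
Martin predeceased; the 1/2 allotted to Martin's branch passes to Martin's issue by representation.
Judith's line is the sole branch at this level, so the full 1/2 passes to Judith's issue by representation.
The 1/2 is divided into 4 equal shares of 1/8 among Edmund, Isaac, Diana, Charles.
Edmund is living and takes 1/8.
Isaac is living and takes 1/8.
Diana is living and takes 1/8.
Charles is living and takes 1/8.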